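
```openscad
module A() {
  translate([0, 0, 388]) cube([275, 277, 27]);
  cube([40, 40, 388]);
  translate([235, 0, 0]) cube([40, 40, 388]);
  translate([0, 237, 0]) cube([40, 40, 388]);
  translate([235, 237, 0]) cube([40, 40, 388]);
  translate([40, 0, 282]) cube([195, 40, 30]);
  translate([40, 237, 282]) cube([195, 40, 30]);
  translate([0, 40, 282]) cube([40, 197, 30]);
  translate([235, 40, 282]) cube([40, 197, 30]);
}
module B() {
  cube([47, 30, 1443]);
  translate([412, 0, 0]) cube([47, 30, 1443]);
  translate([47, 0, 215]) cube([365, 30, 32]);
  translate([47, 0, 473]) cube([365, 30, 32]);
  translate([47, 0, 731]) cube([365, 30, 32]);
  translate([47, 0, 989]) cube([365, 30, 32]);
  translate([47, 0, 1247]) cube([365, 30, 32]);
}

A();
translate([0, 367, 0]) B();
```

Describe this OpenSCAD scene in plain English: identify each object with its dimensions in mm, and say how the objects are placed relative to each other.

A is a four-legged stool. The seat is a 275×277×27 mm slab whose top surface is at z = 415 mm; four square legs, each 40×40 mm in cross-section, run from the floor (z = 0) to the underside of the seat, each flush with a corner of the seat. Four stretchers, 40 mm wide and 30 mm tall, connect adjacent legs with their undersides at z = 282 mm, each running between the inner faces of the legs it joins and aligned with the legs' outer faces on the other axis.

B is a straight ladder. Two 47×30 mm vertical rails, 1443 mm tall, stand 459 mm apart (outside-to-outside) with their front faces coplanar on the −y side. 5 rungs, each 30 mm deep and 32 mm tall, span between the inner faces of the rails, front faces flush with the rails. The lowest rung's underside is at z = 215 mm and rungs are spaced 258 mm apart (underside to underside).

The ladder is on the floor beside the stool on its +y side.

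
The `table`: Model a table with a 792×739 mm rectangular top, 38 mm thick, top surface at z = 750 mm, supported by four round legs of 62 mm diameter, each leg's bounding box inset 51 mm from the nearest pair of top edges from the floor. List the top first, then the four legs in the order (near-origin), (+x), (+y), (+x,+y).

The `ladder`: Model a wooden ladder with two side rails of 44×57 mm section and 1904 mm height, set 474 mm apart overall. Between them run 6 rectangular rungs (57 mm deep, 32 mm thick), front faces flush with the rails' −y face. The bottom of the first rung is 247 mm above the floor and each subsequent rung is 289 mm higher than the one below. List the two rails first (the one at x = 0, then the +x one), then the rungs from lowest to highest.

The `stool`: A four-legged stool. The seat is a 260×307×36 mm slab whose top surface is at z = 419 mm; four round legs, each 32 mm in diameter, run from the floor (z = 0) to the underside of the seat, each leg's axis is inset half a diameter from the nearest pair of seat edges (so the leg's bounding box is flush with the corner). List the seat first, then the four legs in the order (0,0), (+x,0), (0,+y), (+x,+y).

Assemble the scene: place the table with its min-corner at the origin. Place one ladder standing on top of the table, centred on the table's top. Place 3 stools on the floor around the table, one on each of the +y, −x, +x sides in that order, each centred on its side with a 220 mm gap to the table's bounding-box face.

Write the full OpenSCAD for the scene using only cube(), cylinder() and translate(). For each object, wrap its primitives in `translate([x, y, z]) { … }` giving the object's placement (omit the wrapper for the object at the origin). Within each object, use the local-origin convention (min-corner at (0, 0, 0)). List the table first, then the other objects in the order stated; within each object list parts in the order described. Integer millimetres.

translate([0, 0, 712]) cube([792, 739, 38]);
translate([82, 82, 0]) cylinder(h = 712, r = 31);
translate([710, 82, 0]) cylinder(h = 712, r = 31);
translate([82, 657, 0]) cylinder(h = 712, r = 31);
translate([710, 657, 0]) cylinder(h = 712, r = 31);
translate([159, 341, 750]) {
  cube([44, 57, 1904]);
  translate([430, 0, 0]) cube([44, 57, 1904]);
  translate([44, 0, 247]) cube([386, 57, 32]);
  translate([44, 0, 536]) cube([386, 57, 32]);
  translate([44, 0, 825]) cube([386, 57, 32]);
  translate([44, 0, 1114]) cube([386, 57, 32]);
  translate([44, 0, 1403]) cube([386, 57, 32]);
  translate([44, 0, 1692]) cube([386, 57, 32]);
}
translate([266, 959, 0]) {
  translate([0, 0, 383]) cube([260, 307, 36]);
  translate([16, 16, 0]) cylinder(h = 383, r = 16);
  translate([244, 16, 0]) cylinder(h = 383, r = 16);
  translate([16, 291, 0]) cylinder(h = 383, r = 16);
  translate([244, 291, 0]) cylinder(h = 383, r = 16);
}
translate([-480, 216, 0]) {
  translate([0, 0, 383]) cube([260, 307, 36]);
  translate([16, 16, 0]) cylinder(h = 383, r = 16);
  translate([244, 16, 0]) cylinder(h = 383, r = 16);
  translate([16, 291, 0]) cylinder(h = 383, r = 16);
  translate([244, 291, 0]) cylinder(h = 383, r = 16);
}
translate([1012, 216, 0]) {
  translate([0, 0, 383]) cube([260, 307, 36]);
  translate([16, 16, 0]) cylinder(h = 383, r = 16);
  translate([244, 16, 0]) cylinder(h = 383, r = 16);
  translate([16, 291, 0]) cylinder(h = 383, r = 16);
  translate([244, 291, 0]) cylinder(h = 383, r = 16);
}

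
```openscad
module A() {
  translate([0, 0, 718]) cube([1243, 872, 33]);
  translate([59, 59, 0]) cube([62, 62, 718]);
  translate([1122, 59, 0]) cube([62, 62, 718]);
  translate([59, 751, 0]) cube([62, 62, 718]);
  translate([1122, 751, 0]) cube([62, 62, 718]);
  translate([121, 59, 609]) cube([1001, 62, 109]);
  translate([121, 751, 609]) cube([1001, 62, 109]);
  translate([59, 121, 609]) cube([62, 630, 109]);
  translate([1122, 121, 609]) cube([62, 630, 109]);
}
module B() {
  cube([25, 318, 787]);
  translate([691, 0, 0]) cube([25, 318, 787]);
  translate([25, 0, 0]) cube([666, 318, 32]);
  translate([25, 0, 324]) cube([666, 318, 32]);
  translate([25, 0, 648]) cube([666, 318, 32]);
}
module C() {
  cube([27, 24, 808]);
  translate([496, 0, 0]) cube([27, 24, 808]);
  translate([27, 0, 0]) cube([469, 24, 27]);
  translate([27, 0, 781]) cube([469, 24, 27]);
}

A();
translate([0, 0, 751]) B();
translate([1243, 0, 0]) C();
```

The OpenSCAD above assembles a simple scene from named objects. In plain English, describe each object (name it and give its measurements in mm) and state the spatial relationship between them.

A is a table with a 1243×872 mm rectangular top, 33 mm thick, top surface at z = 751 mm, supported by four 62×62 mm square legs, each inset 59 mm from the nearest pair of top edges, running from the floor. Four apron rails, 62 mm thick and 109 mm tall, run between adjacent legs with their top edges flush with the underside of the top and their outer faces flush with the legs' outer faces.

B is a bookshelf 716 mm wide overall, 318 mm deep and 787 mm tall. The two sides are 25 mm thick vertical panels. 3 horizontal shelves of 32 mm thickness span between the inner faces of the sides; the lowest shelf sits on the floor and shelves are stacked with a clear vertical gap of 292 mm between each pair.

C is a rectangular picture frame lying in the x–z plane (depth along y). The opening is 469 mm wide (x) by 754 mm tall (z), surrounded by a border 27 mm wide on all four sides. The frame is 24 mm deep and is made of two full-height vertical stiles with two horizontal rails fitted between them.

The bookshelf is on top of the table. The picture frame is against the table's +x side, with their −y faces flush.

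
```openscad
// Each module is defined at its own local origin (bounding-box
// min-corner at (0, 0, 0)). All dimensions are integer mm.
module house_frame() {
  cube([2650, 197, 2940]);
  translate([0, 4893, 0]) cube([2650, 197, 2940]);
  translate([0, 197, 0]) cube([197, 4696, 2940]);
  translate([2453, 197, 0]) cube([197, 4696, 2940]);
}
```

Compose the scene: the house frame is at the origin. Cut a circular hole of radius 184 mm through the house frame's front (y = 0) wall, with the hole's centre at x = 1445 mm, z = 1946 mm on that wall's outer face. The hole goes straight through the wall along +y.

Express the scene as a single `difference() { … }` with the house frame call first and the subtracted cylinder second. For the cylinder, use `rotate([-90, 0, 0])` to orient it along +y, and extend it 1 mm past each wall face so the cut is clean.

difference() {
  house_frame();
  translate([1445, -1, 1946]) rotate([-90, 0, 0]) cylinder(h = 199, r = 184);
}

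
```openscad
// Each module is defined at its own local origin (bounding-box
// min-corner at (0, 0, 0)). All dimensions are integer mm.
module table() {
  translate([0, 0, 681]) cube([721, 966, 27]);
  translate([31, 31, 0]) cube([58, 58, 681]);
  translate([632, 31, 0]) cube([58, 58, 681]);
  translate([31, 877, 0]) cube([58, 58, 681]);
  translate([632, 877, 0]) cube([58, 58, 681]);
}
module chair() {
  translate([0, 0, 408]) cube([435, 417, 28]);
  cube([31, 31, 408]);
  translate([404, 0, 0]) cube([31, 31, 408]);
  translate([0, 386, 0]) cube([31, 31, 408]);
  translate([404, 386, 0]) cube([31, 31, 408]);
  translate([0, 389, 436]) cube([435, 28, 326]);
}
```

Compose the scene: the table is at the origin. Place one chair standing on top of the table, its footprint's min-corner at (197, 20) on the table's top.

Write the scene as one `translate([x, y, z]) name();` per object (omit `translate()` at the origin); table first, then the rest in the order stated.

table();
translate([197, 20, 708]) chair();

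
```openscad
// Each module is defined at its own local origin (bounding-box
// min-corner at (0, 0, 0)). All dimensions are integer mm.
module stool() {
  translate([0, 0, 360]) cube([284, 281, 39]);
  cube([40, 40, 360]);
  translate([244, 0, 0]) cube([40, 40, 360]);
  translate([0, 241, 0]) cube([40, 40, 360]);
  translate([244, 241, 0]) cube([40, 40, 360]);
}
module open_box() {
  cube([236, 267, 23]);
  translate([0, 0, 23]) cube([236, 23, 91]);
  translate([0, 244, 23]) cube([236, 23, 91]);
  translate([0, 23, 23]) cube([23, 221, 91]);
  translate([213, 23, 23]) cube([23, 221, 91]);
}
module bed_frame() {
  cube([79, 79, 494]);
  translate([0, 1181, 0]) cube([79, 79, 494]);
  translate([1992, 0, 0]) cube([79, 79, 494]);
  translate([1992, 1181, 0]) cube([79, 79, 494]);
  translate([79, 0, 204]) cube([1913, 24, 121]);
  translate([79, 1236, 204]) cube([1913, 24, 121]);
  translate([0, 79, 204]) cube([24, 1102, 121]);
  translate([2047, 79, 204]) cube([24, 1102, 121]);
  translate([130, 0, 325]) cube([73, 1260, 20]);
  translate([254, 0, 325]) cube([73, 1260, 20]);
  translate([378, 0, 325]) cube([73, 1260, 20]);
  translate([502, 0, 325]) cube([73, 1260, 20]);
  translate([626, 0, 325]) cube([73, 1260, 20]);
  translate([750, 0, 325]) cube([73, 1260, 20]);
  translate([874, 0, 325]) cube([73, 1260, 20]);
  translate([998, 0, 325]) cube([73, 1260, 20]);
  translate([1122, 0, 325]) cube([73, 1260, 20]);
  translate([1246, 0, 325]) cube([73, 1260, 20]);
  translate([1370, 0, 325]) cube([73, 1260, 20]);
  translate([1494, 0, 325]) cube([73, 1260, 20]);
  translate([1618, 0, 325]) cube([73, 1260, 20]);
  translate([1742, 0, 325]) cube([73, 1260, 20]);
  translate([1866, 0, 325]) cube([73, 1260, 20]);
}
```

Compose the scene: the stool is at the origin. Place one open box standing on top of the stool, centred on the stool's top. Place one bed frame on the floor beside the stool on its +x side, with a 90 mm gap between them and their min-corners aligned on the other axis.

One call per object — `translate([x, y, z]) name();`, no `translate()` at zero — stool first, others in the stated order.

stool();
translate([24, 7, 399]) open_box();
translate([374, 0, 0]) bed_frame();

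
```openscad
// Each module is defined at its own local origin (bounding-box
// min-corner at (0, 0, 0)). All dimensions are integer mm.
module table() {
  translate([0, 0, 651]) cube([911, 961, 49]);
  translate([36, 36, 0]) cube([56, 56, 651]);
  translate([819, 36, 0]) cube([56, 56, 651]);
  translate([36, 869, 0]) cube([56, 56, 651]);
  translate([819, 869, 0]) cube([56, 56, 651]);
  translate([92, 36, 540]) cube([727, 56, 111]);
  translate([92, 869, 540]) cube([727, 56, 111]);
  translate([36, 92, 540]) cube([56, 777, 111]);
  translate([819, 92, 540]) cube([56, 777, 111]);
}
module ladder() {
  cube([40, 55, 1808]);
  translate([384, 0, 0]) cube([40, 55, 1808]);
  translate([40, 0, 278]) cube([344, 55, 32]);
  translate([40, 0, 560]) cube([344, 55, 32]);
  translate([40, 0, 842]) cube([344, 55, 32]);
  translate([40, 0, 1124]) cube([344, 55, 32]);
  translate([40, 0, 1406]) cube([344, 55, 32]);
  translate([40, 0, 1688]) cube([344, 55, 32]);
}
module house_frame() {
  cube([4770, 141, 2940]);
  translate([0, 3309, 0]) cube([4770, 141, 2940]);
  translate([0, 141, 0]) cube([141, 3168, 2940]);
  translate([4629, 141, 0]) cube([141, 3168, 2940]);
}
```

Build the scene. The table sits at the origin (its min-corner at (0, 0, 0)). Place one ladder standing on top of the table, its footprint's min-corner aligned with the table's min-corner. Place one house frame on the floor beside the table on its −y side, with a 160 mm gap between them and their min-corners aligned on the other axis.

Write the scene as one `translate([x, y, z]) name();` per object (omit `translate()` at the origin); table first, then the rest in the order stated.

table();
translate([0, 0, 700]) ladder();
translate([0, -3610, 0]) house_frame();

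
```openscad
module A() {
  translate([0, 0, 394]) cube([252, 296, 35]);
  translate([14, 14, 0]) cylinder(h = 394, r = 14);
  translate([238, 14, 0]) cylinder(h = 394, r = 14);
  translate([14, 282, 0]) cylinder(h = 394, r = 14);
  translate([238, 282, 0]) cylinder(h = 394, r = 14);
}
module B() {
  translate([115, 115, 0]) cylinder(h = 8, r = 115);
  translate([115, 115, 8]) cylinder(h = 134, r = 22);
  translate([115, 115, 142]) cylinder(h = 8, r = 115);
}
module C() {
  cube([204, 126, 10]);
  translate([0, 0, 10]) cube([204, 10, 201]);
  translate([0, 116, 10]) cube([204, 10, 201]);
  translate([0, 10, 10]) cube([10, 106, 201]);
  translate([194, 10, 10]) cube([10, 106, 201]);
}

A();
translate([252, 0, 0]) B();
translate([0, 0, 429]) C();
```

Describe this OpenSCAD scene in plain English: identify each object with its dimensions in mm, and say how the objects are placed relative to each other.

A is a four-legged stool. The seat is 252×296 mm, 35 mm thick, top at z = 429 mm. It stands on four round legs, each 28 mm in diameter, from z = 0 to the seat underside, each leg's axis is inset half a diameter from the nearest pair of seat edges (so the leg's bounding box is flush with the corner).

B is a spool: two coaxial disc flanges of radius 115 mm and thickness 8 mm, joined by a core cylinder of radius 22 mm and height 134 mm. The lower flange rests on z = 0 and the three cylinders share a vertical axis.

C is an open storage box with external size 204×126×211 mm and wall thickness 10 mm (the base is also 10 mm thick). The base covers the whole footprint; the four walls stand on the base, with the y-facing walls full-width and the x-facing walls fitting between their inner faces.

The spool is against the stool's +x side, with their −y faces flush. The open box is on top of the stool.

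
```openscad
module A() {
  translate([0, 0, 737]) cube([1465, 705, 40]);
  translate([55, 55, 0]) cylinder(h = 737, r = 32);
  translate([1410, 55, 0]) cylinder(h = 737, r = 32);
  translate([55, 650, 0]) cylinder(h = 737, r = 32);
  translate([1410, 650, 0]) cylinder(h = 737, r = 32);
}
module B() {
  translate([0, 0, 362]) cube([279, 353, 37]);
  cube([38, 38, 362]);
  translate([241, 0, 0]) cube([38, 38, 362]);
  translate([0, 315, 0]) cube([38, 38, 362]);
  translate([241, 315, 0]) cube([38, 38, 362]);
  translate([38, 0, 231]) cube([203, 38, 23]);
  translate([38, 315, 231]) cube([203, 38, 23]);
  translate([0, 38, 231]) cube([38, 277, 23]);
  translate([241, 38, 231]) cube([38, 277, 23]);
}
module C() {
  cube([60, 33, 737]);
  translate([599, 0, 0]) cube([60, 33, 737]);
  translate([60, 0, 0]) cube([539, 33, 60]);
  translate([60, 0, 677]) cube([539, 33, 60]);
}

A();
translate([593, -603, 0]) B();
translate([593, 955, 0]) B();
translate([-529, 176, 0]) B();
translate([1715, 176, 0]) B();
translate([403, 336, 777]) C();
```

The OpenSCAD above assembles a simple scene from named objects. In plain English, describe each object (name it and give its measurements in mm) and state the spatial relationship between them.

A is a table with a 1465×705 mm rectangular top, 40 mm thick, top surface at z = 777 mm, supported by four round legs of 64 mm diameter, each leg's bounding box inset 23 mm from the nearest pair of top edges, running from the floor.

B is a simple wooden stool: a rectangular seat 279 mm (x) by 353 mm (y), 37 mm thick, top face at z = 399 mm, on four square legs, each 38×38 mm in cross-section. The legs rest on z = 0, each flush with a corner of the seat. Four stretchers, 38 mm wide and 23 mm tall, connect adjacent legs with their undersides at z = 231 mm, each running between the inner faces of the legs it joins and aligned with the legs' outer faces on the other axis.

C is a rectangular picture frame lying in the x–z plane (depth along y). The opening is 539 mm wide (x) by 617 mm tall (z), surrounded by a border 60 mm wide on all four sides. The frame is 33 mm deep and is made of two full-height vertical stiles with two horizontal rails fitted between them.

Four stools sit around the table at the −y, +y, −x, +x sides. The picture frame is on top of the table, centred.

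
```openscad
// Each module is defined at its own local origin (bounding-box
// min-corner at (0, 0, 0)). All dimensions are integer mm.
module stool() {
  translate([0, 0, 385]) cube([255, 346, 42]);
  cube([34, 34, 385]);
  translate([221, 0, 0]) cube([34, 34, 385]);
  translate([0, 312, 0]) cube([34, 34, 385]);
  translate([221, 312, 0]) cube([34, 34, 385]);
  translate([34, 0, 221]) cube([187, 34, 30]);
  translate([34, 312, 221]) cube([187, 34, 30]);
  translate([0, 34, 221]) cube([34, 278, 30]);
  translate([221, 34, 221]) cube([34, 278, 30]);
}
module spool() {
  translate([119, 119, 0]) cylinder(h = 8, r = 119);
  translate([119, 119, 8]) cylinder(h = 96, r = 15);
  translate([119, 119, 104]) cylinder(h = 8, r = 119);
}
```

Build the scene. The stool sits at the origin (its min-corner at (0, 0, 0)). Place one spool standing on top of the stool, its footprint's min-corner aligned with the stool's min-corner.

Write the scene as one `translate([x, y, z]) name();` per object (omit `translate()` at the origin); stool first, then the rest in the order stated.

stool();
translate([0, 0, 427]) spool();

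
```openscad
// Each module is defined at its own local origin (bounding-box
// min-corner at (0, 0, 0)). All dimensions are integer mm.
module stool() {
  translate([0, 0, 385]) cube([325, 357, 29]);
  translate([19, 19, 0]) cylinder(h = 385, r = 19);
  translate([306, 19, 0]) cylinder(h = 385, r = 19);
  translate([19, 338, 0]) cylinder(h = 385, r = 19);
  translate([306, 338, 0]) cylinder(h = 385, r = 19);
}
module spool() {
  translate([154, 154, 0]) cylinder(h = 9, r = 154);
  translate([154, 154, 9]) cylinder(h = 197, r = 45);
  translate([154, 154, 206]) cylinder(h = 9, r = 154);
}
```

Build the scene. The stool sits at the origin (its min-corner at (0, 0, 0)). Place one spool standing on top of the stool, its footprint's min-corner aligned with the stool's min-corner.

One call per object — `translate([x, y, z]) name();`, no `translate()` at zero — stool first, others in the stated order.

stool();
translate([0, 0, 414]) spool();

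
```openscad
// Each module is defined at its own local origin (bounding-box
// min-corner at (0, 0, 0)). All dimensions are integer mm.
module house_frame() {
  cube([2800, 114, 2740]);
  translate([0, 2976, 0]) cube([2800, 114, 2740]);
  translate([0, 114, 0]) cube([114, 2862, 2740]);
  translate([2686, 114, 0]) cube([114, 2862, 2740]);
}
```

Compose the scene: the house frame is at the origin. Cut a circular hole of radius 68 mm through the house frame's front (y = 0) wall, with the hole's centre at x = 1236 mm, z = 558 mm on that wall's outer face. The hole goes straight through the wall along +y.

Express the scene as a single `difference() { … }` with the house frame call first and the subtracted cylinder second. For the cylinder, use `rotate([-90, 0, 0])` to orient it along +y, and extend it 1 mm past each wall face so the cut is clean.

difference() {
  house_frame();
  translate([1236, -1, 558]) rotate([-90, 0, 0]) cylinder(h = 116, r = 68);
}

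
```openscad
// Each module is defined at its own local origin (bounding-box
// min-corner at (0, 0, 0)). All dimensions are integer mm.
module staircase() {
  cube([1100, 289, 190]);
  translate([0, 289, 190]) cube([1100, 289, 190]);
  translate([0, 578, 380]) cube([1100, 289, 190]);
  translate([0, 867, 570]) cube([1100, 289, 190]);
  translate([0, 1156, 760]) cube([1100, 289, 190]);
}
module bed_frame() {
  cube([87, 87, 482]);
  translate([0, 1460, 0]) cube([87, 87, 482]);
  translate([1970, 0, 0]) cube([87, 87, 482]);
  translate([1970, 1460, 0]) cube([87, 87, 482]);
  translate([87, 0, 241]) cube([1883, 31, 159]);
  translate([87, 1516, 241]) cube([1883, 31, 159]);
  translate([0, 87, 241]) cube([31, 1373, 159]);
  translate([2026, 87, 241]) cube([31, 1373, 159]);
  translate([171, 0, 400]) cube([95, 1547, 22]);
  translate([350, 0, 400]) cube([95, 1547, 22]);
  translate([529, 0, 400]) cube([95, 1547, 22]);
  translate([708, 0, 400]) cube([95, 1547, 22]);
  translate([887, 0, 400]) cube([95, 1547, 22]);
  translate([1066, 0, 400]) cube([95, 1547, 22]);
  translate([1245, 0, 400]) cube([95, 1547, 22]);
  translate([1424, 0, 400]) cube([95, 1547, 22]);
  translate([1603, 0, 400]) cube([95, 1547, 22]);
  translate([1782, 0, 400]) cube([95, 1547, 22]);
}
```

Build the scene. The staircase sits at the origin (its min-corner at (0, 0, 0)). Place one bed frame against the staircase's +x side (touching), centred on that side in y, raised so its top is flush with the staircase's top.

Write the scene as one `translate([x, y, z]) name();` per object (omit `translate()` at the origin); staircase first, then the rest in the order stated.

staircase();
translate([1100, -51, 468]) bed_frame();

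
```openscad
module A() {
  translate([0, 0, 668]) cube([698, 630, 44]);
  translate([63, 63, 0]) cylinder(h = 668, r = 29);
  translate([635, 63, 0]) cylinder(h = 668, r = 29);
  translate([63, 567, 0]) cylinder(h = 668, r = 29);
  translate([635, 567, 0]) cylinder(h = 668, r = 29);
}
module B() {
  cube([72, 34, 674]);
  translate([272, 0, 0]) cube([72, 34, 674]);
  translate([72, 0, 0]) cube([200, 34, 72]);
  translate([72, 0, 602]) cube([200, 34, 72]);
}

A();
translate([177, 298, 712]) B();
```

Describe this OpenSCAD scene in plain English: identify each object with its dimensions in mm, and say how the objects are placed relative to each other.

A is a table: top 698 mm (x) × 630 mm (y), 44 mm thick, upper face at z = 712 mm, on four round legs of 58 mm diameter, each leg's bounding box inset 34 mm from the nearest pair of top edges, running from z = 0 to the bottom of the top.

B is a rectangular picture frame lying in the x–z plane (depth along y). The opening is 200 mm wide (x) by 530 mm tall (z), surrounded by a border 72 mm wide on all four sides. The frame is 34 mm deep and is made of two full-height vertical stiles with two horizontal rails fitted between them.

The picture frame is on top of the table, centred.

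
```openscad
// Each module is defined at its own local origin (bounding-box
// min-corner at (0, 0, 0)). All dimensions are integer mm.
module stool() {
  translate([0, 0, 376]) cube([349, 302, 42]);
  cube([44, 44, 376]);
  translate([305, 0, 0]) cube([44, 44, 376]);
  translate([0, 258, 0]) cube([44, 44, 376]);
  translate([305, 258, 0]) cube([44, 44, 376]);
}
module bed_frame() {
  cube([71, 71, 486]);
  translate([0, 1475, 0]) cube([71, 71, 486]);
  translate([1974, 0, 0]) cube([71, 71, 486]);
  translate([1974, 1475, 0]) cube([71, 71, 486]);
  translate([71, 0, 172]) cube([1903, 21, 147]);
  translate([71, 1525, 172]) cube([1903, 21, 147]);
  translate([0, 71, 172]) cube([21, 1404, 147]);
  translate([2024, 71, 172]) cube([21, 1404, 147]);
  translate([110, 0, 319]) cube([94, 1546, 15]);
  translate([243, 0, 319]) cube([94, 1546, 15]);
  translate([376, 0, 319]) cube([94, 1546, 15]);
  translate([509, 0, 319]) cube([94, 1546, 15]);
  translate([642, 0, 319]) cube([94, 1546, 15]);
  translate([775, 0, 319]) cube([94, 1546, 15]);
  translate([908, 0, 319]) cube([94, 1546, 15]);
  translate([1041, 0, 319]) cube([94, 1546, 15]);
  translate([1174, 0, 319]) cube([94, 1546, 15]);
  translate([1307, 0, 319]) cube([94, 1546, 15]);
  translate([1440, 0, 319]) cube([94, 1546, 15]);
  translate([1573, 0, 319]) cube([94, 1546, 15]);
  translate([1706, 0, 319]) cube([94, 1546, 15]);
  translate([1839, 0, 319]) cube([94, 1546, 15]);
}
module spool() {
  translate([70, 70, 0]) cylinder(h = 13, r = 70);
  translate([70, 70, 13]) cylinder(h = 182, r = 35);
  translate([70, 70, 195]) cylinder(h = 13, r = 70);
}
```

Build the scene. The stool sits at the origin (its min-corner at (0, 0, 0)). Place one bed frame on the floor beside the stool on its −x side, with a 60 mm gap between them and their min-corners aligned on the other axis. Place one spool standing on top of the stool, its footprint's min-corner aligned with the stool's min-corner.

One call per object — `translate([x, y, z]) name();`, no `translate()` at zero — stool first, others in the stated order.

stool();
translate([-2105, 0, 0]) bed_frame();
translate([0, 0, 418]) spool();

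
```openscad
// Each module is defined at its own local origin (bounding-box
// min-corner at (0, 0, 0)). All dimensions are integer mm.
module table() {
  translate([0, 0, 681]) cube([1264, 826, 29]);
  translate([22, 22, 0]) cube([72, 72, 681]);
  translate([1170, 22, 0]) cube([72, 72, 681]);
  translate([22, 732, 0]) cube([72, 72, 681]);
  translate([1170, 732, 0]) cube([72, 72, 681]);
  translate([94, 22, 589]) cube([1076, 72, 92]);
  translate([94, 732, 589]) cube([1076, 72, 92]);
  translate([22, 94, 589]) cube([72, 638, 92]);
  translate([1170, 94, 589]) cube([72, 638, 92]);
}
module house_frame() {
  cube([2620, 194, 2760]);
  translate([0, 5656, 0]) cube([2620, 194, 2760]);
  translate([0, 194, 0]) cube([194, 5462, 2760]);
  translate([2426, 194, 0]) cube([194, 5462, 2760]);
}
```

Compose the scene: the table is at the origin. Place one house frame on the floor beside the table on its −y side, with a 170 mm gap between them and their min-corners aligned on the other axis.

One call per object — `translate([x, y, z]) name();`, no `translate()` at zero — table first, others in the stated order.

table();
translate([0, -6020, 0]) house_frame();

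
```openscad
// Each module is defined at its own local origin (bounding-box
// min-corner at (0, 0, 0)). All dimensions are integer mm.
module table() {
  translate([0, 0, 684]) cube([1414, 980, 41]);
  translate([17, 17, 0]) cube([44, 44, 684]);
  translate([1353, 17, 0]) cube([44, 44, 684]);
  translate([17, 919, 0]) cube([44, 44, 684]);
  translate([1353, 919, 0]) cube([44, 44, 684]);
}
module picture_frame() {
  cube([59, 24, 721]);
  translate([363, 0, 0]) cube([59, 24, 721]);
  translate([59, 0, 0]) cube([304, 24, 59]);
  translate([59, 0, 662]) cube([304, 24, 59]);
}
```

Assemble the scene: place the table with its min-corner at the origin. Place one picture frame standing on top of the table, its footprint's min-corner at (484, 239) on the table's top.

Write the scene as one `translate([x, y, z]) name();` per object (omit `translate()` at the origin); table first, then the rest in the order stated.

table();
translate([484, 239, 725]) picture_frame();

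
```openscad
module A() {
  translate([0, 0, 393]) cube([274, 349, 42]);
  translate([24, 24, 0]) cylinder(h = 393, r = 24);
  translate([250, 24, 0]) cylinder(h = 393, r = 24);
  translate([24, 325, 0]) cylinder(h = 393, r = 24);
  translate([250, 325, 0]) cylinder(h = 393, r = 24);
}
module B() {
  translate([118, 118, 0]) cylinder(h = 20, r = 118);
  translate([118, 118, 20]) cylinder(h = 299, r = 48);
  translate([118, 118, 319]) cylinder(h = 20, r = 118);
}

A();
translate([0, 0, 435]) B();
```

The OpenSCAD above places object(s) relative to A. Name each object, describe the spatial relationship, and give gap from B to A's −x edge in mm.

A is a stool. B is a spool. The spool is on top of the stool. The gap from the spool to the stool's −x edge is 0 mm.

The spool's min-x is at 0; the stool's min-x is 0; gap = 0 mm.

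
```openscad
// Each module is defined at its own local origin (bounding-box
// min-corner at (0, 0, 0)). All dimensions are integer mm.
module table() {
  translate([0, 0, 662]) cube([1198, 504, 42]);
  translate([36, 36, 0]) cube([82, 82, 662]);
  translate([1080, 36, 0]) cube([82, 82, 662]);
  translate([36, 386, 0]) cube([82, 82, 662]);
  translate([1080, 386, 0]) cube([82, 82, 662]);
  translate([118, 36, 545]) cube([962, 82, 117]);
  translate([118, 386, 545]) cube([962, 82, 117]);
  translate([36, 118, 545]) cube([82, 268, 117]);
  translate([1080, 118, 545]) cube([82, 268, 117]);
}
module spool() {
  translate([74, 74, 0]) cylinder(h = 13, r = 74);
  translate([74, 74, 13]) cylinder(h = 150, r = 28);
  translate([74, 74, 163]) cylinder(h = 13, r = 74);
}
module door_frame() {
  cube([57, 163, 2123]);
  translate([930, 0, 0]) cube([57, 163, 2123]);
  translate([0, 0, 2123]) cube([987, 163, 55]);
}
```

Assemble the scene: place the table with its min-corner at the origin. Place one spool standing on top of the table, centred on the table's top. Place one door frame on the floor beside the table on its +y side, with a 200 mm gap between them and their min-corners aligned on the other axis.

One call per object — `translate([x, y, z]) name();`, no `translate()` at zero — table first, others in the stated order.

table();
translate([525, 178, 704]) spool();
translate([0, 704, 0]) door_frame();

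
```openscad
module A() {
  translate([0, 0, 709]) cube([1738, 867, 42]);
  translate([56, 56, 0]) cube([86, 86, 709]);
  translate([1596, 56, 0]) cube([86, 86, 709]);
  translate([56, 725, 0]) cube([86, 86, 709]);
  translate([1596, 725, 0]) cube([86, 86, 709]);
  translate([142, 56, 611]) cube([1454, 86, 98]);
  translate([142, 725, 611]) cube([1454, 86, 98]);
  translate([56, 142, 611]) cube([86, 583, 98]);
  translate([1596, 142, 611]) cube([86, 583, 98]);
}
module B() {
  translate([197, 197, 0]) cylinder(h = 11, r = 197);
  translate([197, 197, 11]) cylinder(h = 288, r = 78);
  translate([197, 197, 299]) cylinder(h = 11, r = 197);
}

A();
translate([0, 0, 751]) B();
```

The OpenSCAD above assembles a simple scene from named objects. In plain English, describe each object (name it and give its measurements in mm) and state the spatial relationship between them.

A is a table with a 1738×867 mm rectangular top, 42 mm thick, top surface at z = 751 mm, supported by four 86×86 mm square legs, each inset 56 mm from the nearest pair of top edges, running from the floor. Four apron rails, 86 mm thick and 98 mm tall, run between adjacent legs with their top edges flush with the underside of the top and their outer faces flush with the legs' outer faces.

B is a spool: two coaxial disc flanges of radius 197 mm and thickness 11 mm, joined by a core cylinder of radius 78 mm and height 288 mm. The lower flange rests on z = 0 and the three cylinders share a vertical axis.

The spool is on top of the table.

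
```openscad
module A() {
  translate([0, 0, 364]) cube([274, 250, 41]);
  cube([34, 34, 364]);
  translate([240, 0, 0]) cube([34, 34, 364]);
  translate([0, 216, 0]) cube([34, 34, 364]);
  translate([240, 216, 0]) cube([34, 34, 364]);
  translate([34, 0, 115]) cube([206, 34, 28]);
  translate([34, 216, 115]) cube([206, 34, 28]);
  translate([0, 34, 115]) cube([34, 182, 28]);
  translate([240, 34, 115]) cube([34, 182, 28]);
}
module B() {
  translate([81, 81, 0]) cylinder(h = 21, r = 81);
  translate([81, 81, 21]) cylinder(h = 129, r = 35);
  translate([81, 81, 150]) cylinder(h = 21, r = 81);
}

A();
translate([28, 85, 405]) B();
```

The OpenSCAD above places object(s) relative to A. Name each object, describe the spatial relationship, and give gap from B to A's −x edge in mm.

The spool's min-x is at 28; the stool's min-x is 0; gap = 28 mm.

A is a stool. B is a spool. The spool is on top of the stool. The gap from the spool to the stool's −x edge is 28 mm.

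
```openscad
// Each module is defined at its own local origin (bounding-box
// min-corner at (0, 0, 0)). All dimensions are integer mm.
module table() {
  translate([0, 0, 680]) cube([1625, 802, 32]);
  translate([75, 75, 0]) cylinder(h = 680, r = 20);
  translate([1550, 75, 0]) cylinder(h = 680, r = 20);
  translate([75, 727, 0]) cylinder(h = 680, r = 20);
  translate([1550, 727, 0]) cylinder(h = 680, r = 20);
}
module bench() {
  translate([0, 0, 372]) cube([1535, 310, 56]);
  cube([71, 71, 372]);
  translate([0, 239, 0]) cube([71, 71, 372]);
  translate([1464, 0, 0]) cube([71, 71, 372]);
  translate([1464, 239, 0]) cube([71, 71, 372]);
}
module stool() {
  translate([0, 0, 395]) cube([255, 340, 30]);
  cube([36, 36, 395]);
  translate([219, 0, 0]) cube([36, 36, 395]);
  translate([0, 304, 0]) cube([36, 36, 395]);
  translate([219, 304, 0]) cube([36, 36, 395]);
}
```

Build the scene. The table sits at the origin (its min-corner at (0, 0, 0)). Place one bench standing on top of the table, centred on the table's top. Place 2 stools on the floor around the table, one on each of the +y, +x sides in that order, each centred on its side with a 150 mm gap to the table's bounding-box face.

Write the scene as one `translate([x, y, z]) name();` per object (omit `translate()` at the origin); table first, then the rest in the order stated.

table();
translate([45, 246, 712]) bench();
translate([685, 952, 0]) stool();
translate([1775, 231, 0]) stool();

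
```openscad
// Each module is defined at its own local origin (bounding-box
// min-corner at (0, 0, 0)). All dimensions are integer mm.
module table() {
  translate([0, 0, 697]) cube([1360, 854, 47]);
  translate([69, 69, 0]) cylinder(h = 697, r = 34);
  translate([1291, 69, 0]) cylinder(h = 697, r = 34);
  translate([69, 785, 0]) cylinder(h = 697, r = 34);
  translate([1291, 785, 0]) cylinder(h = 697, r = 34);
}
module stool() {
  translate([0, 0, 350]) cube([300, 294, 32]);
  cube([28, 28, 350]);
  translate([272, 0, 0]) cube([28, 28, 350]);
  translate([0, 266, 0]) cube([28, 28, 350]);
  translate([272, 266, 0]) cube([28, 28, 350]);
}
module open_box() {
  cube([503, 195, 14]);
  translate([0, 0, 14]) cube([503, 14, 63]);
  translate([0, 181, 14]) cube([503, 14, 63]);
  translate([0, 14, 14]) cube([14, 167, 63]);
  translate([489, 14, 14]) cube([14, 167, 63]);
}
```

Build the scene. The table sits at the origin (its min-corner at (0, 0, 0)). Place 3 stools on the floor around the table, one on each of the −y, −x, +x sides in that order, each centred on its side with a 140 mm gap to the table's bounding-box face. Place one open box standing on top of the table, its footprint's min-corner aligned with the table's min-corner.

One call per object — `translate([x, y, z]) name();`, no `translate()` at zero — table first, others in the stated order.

table();
translate([530, -434, 0]) stool();
translate([-440, 280, 0]) stool();
translate([1500, 280, 0]) stool();
translate([0, 0, 744]) open_box();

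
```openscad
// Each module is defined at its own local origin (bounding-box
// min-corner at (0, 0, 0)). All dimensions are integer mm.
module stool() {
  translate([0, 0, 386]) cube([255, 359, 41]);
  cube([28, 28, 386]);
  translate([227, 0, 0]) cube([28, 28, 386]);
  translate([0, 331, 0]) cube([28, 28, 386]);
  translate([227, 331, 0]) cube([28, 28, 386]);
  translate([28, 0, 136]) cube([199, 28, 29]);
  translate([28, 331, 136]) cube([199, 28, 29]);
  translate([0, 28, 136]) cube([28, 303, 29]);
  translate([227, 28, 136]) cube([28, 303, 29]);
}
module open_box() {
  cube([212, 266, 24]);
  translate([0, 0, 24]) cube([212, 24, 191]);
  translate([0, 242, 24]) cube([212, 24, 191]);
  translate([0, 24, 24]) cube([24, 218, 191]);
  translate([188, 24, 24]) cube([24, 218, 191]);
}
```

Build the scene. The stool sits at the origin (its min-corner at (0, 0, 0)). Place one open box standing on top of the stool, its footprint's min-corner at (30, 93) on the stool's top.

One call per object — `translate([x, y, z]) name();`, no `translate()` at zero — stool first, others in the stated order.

stool();
translate([30, 93, 427]) open_box();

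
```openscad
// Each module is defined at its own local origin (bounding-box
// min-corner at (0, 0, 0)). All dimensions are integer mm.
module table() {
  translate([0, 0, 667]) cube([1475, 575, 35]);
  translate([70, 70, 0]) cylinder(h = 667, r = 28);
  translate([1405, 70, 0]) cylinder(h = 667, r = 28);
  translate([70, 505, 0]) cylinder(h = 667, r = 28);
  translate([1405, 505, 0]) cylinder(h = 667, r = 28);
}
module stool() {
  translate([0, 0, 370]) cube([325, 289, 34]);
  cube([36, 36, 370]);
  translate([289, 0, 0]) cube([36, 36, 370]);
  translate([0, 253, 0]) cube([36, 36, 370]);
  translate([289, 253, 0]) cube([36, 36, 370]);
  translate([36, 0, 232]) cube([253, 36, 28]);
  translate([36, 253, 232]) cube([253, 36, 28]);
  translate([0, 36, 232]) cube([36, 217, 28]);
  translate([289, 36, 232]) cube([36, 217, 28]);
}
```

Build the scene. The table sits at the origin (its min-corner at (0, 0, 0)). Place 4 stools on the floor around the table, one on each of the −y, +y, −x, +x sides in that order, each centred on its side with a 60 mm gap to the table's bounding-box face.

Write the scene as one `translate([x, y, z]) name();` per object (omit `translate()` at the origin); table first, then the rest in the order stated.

table();
translate([575, -349, 0]) stool();
translate([575, 635, 0]) stool();
translate([-385, 143, 0]) stool();
translate([1535, 143, 0]) stool();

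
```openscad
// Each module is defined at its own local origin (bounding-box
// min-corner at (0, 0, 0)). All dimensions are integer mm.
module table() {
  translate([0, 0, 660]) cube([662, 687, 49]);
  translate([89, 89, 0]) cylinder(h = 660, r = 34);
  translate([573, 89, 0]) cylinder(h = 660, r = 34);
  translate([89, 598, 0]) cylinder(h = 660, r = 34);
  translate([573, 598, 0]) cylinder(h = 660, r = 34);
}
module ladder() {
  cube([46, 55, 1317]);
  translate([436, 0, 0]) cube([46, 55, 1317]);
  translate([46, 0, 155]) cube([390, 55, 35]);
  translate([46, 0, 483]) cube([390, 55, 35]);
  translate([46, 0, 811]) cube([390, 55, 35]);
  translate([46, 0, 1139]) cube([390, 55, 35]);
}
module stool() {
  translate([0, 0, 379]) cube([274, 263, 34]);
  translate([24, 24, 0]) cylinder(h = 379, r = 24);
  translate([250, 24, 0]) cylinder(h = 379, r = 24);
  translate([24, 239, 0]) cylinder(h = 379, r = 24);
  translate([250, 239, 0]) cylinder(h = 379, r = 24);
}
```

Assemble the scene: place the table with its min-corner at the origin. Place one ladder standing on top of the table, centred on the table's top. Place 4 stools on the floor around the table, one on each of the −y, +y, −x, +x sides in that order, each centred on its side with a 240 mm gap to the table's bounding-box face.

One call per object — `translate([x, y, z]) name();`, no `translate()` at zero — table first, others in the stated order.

table();
translate([90, 316, 709]) ladder();
translate([194, -503, 0]) stool();
translate([194, 927, 0]) stool();
translate([-514, 212, 0]) stool();
translate([902, 212, 0]) stool();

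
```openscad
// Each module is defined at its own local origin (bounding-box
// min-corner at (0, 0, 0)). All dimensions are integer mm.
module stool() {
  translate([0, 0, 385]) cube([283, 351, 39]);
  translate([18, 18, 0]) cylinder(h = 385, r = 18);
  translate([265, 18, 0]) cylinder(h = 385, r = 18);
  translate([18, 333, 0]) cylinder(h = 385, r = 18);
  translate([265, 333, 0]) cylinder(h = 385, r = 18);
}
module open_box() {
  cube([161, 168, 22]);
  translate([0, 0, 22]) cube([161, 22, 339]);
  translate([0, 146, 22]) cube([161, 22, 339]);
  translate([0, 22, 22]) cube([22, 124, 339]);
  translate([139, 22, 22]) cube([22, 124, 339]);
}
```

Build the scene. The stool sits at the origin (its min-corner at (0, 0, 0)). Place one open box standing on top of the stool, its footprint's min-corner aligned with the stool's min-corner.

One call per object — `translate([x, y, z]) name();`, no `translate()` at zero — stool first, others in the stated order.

stool();
translate([0, 0, 424]) open_box();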